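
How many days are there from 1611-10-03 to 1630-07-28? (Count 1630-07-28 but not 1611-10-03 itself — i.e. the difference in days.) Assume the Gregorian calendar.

Oct 3, 1611 → Oct 3, 1612: 366 days (Feb 29, 1612 is in that span).
Oct 3, 1612 → Oct 3, 1613: 365 days.
Oct 3, 1613 → Oct 3, 1614: 365 days.
Oct 3, 1614 → Oct 3, 1615: 365 days.
Oct 3, 1615 → Oct 3, 1616: 366 days (Feb 29, 1616 is in that span).
Oct 3, 1616 → Oct 3, 1617: 365 days.
Oct 3, 1617 → Oct 3, 1618: 365 days.
Oct 3, 1618 → Oct 3, 1619: 365 days.
Oct 3, 1619 → Oct 3, 1620: 366 days (Feb 29, 1620 is in that span).
Oct 3, 1620 → Oct 3, 1621: 365 days.
Oct 3, 1621 → Oct 3, 1622: 365 days.
Oct 3, 1622 → Oct 3, 1623: 365 days.
Oct 3, 1623 → Oct 3, 1624: 366 days (Feb 29, 1624 is in that span).
Oct 3, 1624 → Oct 3, 1625: 365 days.
Oct 3, 1625 → Oct 3, 1626: 365 days.
Oct 3, 1626 → Oct 3, 1627: 365 days.
Oct 3, 1627 → Oct 3, 1628: 366 days (Feb 29, 1628 is in that span).
Oct 3, 1628 → Oct 3, 1629: 365 days.
Oct 3, 1629 → Nov 3, 1629: 31 days (October has 31).
Nov 3, 1629 → Dec 3, 1629: 30 days (November has 30).
Dec 3, 1629 → Jan 3, 1630: 31 days (December has 31).
Jan 3, 1630 → Feb 3, 1630: 31 days (January has 31).
Feb 3, 1630 → Mar 3, 1630: 28 days (February has 28).
Mar 3, 1630 → Apr 3, 1630: 31 days (March has 31).
Apr 3, 1630 → May 3, 1630: 30 days (April has 30).
May 3, 1630 → Jun 3, 1630: 31 days (May has 31).
Jun 3, 1630 → Jul 3, 1630: 30 days (June has 30).
Jul 3, 1630 → Jul 28, 1630: 25 days.
Total: 6873 days.

6873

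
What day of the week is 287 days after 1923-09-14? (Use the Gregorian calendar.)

First find the weekday of Sep 14, 1923. Doomsday rule: the anchor day for the 1900s is Wednesday. For year 23: 23÷12 = 1 r 11, and 11÷4 = 2, so 1+11+2 = 14.
Wednesday + 14 ≡ Wednesday — that's 1923's doomsday.
In September the doomsday date is Sep 5.
Sep 14 is 9 days after Sep 5; 9 mod 7 = 2, so Wednesday + 2 = Friday.
287 mod 7 = 0, so 287 days after a Friday is Friday + 0 = Friday.

Friday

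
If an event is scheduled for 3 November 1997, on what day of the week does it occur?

January 1, 1997 is a Wednesday.
Jan 1, 1997 → Feb 1, 1997: 31 days (January has 31).
Feb 1, 1997 → Mar 1, 1997: 28 days (February has 28).
Mar 1, 1997 → Apr 1, 1997: 31 days (March has 31).
Apr 1, 1997 → May 1, 1997: 30 days (April has 30).
May 1, 1997 → Jun 1, 1997: 31 days (May has 31).
Jun 1, 1997 → Jul 1, 1997: 30 days (June has 30).
Jul 1, 1997 → Aug 1, 1997: 31 days (July has 31).
Aug 1, 1997 → Sep 1, 1997: 31 days (August has 31).
Sep 1, 1997 → Oct 1, 1997: 30 days (September has 30).
Oct 1, 1997 → Nov 1, 1997: 31 days (October has 31).
Nov 1, 1997 → Nov 3, 1997: 2 days.
Total: 306 days.
306 mod 7 = 5, so Wednesday + 5 = Monday.

Monday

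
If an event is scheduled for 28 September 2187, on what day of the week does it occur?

Doomsday rule: the anchor day for the 2100s is Sunday. For year 87: 87÷12 = 7 r 3, and 3÷4 = 0, so 7+3+0 = 10.
Sunday + 10 ≡ Wednesday — that's 2187's doomsday.
In September the doomsday date is Sep 5.
Sep 28 is 23 days after Sep 5; 23 mod 7 = 2, so Wednesday + 2 = Friday.

Friday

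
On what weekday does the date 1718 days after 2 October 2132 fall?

Sunday

Oct 2, 2132 is a Thursday.
1718 mod 7 = 3, so 1718 days after a Thursday is Thursday + 3 = Sunday.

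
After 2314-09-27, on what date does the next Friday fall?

October 2, 2314

Sep 27, 2314 is a Sunday.
From Sunday to the next Friday is 5 days.
Sep 27, 2314 + 5 = Oct 2, 2314.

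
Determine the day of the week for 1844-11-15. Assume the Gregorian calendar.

Friday

Doomsday rule: the anchor day for the 1800s is Friday. For year 44: 44÷12 = 3 r 8, and 8÷4 = 2, so 3+8+2 = 13.
Friday + 13 ≡ Thursday — that's 1844's doomsday.
In November the doomsday date is Nov 7.
Nov 15 is 8 days after Nov 7; 8 mod 7 = 1, so Thursday + 1 = Friday.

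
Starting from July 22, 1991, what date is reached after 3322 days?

+366 (one year; includes Feb 29, 1992) → Jul 22, 1992 (2956 left).
+365 (one year) → Jul 22, 1993 (2591 left).
+365 (one year) → Jul 22, 1994 (2226 left).
+365 (one year) → Jul 22, 1995 (1861 left).
+366 (one year; includes Feb 29, 1996) → Jul 22, 1996 (1495 left).
+365 (one year) → Jul 22, 1997 (1130 left).
+365 (one year) → Jul 22, 1998 (765 left).
+365 (one year) → Jul 22, 1999 (400 left).
Jul has 31 days: +10 → Aug 1, 1999 (390 left).
Aug has 31 days: +31 → Sep 1, 1999 (359 left).
Sep has 30 days: +30 → Oct 1, 1999 (329 left).
Oct has 31 days: +31 → Nov 1, 1999 (298 left).
Nov has 30 days: +30 → Dec 1, 1999 (268 left).
Dec has 31 days: +31 → Jan 1, 2000 (237 left).
Jan has 31 days: +31 → Feb 1, 2000 (206 left).
Feb has 29 days: +29 → Mar 1, 2000 (177 left).
Mar has 31 days: +31 → Apr 1, 2000 (146 left).
Apr has 30 days: +30 → May 1, 2000 (116 left).
May has 31 days: +31 → Jun 1, 2000 (85 left).
Jun has 30 days: +30 → Jul 1, 2000 (55 left).
Jul has 31 days: +31 → Aug 1, 2000 (24 left).
+24 → Aug 25, 2000.

August 25, 2000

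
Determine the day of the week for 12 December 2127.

Doomsday rule: the anchor day for the 2100s is Sunday. For year 27: 27÷12 = 2 r 3, and 3÷4 = 0, so 2+3+0 = 5.
Sunday + 5 ≡ Friday — that's 2127's doomsday.
In December the doomsday date is Dec 12.
Dec 12 is the doomsday itself: Friday.

Friday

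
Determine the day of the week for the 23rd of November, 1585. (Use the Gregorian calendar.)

Saturday

Doomsday rule: the anchor day for the 1500s is Wednesday. For year 85: 85÷12 = 7 r 1, and 1÷4 = 0, so 7+1+0 = 8.
Wednesday + 8 ≡ Thursday — that's 1585's doomsday.
In November the doomsday date is Nov 7.
Nov 23 is 16 days after Nov 7; 16 mod 7 = 2, so Thursday + 2 = Saturday.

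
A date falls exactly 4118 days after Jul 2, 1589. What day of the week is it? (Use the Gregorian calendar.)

Jul 2, 1589 is a Sunday.
4118 mod 7 = 2, so 4118 days after a Sunday is Sunday + 2 = Tuesday.

Tuesday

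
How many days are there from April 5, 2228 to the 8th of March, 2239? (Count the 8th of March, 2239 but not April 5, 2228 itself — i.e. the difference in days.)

Apr 5, 2228 → Apr 5, 2229: 365 days.
Apr 5, 2229 → Apr 5, 2230: 365 days.
Apr 5, 2230 → Apr 5, 2231: 365 days.
Apr 5, 2231 → Apr 5, 2232: 366 days (Feb 29, 2232 is in that span).
Apr 5, 2232 → Apr 5, 2233: 365 days.
Apr 5, 2233 → Apr 5, 2234: 365 days.
Apr 5, 2234 → Apr 5, 2235: 365 days.
Apr 5, 2235 → Apr 5, 2236: 366 days (Feb 29, 2236 is in that span).
Apr 5, 2236 → Apr 5, 2237: 365 days.
Apr 5, 2237 → Apr 5, 2238: 365 days.
Apr 5, 2238 → May 5, 2238: 30 days (April has 30).
May 5, 2238 → Jun 5, 2238: 31 days (May has 31).
Jun 5, 2238 → Jul 5, 2238: 30 days (June has 30).
Jul 5, 2238 → Aug 5, 2238: 31 days (July has 31).
Aug 5, 2238 → Sep 5, 2238: 31 days (August has 31).
Sep 5, 2238 → Oct 5, 2238: 30 days (September has 30).
Oct 5, 2238 → Nov 5, 2238: 31 days (October has 31).
Nov 5, 2238 → Dec 5, 2238: 30 days (November has 30).
Dec 5, 2238 → Jan 5, 2239: 31 days (December has 31).
Jan 5, 2239 → Feb 5, 2239: 31 days (January has 31).
Feb 5, 2239 → Mar 5, 2239: 28 days (February has 28).
Mar 5, 2239 → Mar 8, 2239: 3 days.
Total: 3989 days.

3989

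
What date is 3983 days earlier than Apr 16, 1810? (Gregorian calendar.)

May 20, 1799

−365 (one year) → Apr 16, 1809 (3618 left).
−365 (one year) → Apr 16, 1808 (3253 left).
−366 (one year; includes Feb 29, 1808) → Apr 16, 1807 (2887 left).
−365 (one year) → Apr 16, 1806 (2522 left).
−365 (one year) → Apr 16, 1805 (2157 left).
−365 (one year) → Apr 16, 1804 (1792 left).
−366 (one year; includes Feb 29, 1804) → Apr 16, 1803 (1426 left).
−365 (one year) → Apr 16, 1802 (1061 left).
−365 (one year) → Apr 16, 1801 (696 left).
−365 (one year) → Apr 16, 1800 (331 left).
−16 → Mar 31, 1800 (end of Mar, 31 days; 315 left).
−31 → Feb 28, 1800 (end of Feb, 28 days; 284 left).
−28 → Jan 31, 1800 (end of Jan, 31 days; 256 left).
−31 → Dec 31, 1799 (end of Dec, 31 days; 225 left).
−31 → Nov 30, 1799 (end of Nov, 30 days; 194 left).
−30 → Oct 31, 1799 (end of Oct, 31 days; 164 left).
−31 → Sep 30, 1799 (end of Sep, 30 days; 133 left).
−30 → Aug 31, 1799 (end of Aug, 31 days; 103 left).
−31 → Jul 31, 1799 (end of Jul, 31 days; 72 left).
−31 → Jun 30, 1799 (end of Jun, 30 days; 41 left).
−30 → May 31, 1799 (end of May, 31 days; 11 left).
−11 → May 20, 1799.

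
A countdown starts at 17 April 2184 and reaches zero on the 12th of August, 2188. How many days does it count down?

1578

Apr 17, 2184 → Apr 17, 2185: 365 days.
Apr 17, 2185 → Apr 17, 2186: 365 days.
Apr 17, 2186 → Apr 17, 2187: 365 days.
Apr 17, 2187 → Apr 17, 2188: 366 days (Feb 29, 2188 is in that span).
Apr 17, 2188 → May 17, 2188: 30 days (April has 30).
May 17, 2188 → Jun 17, 2188: 31 days (May has 31).
Jun 17, 2188 → Jul 17, 2188: 30 days (June has 30).
Jul 17, 2188 → Aug 12, 2188: 26 days.
Total: 1578 days.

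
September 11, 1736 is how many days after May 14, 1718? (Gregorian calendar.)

6695

May 14, 1718 → May 14, 1719: 365 days.
May 14, 1719 → May 14, 1720: 366 days (Feb 29, 1720 is in that span).
May 14, 1720 → May 14, 1721: 365 days.
May 14, 1721 → May 14, 1722: 365 days.
May 14, 1722 → May 14, 1723: 365 days.
May 14, 1723 → May 14, 1724: 366 days (Feb 29, 1724 is in that span).
May 14, 1724 → May 14, 1725: 365 days.
May 14, 1725 → May 14, 1726: 365 days.
May 14, 1726 → May 14, 1727: 365 days.
May 14, 1727 → May 14, 1728: 366 days (Feb 29, 1728 is in that span).
May 14, 1728 → May 14, 1729: 365 days.
May 14, 1729 → May 14, 1730: 365 days.
May 14, 1730 → May 14, 1731: 365 days.
May 14, 1731 → May 14, 1732: 366 days (Feb 29, 1732 is in that span).
May 14, 1732 → May 14, 1733: 365 days.
May 14, 1733 → May 14, 1734: 365 days.
May 14, 1734 → May 14, 1735: 365 days.
May 14, 1735 → May 14, 1736: 366 days (Feb 29, 1736 is in that span).
May 14, 1736 → Jun 14, 1736: 31 days (May has 31).
Jun 14, 1736 → Jul 14, 1736: 30 days (June has 30).
Jul 14, 1736 → Aug 14, 1736: 31 days (July has 31).
Aug 14, 1736 → Sep 11, 1736: 28 days.
Total: 6695 days.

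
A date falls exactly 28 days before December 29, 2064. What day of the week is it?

Dec 29, 2064 is a Monday.
28 mod 7 = 0, so 28 days before a Monday is Monday − 0 = Monday.

Monday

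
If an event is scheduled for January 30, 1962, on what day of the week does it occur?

Tuesday

January 1, 1962 is a Monday.
Jan 1, 1962 → Jan 30, 1962: 29 days.
Total: 29 days.
29 mod 7 = 1, so Monday + 1 = Tuesday.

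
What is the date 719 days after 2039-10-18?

+366 (one year; includes Feb 29, 2040) → Oct 18, 2040 (353 left).
Oct has 31 days: +14 → Nov 1, 2040 (339 left).
Nov has 30 days: +30 → Dec 1, 2040 (309 left).
Dec has 31 days: +31 → Jan 1, 2041 (278 left).
Jan has 31 days: +31 → Feb 1, 2041 (247 left).
Feb has 28 days: +28 → Mar 1, 2041 (219 left).
Mar has 31 days: +31 → Apr 1, 2041 (188 left).
Apr has 30 days: +30 → May 1, 2041 (158 left).
May has 31 days: +31 → Jun 1, 2041 (127 left).
Jun has 30 days: +30 → Jul 1, 2041 (97 left).
Jul has 31 days: +31 → Aug 1, 2041 (66 left).
Aug has 31 days: +31 → Sep 1, 2041 (35 left).
Sep has 30 days: +30 → Oct 1, 2041 (5 left).
+5 → Oct 6, 2041.

October 6, 2041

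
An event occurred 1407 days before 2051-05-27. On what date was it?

−365 (one year) → May 27, 2050 (1042 left).
−365 (one year) → May 27, 2049 (677 left).
−365 (one year) → May 27, 2048 (312 left).
−27 → Apr 30, 2048 (end of Apr, 30 days; 285 left).
−30 → Mar 31, 2048 (end of Mar, 31 days; 255 left).
−31 → Feb 29, 2048 (end of Feb, 29 days; 224 left).
−29 → Jan 31, 2048 (end of Jan, 31 days; 195 left).
−31 → Dec 31, 2047 (end of Dec, 31 days; 164 left).
−31 → Nov 30, 2047 (end of Nov, 30 days; 133 left).
−30 → Oct 31, 2047 (end of Oct, 31 days; 103 left).
−31 → Sep 30, 2047 (end of Sep, 30 days; 72 left).
−30 → Aug 31, 2047 (end of Aug, 31 days; 42 left).
−31 → Jul 31, 2047 (end of Jul, 31 days; 11 left).
−11 → Jul 20, 2047.

July 20, 2047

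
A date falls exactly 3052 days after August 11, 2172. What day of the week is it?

Aug 11, 2172 is a Tuesday.
3052 mod 7 = 0, so 3052 days after a Tuesday is Tuesday + 0 = Tuesday.

Tuesday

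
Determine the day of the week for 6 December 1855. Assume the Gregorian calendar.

Thursday

Doomsday rule: the anchor day for the 1800s is Friday. For year 55: 55÷12 = 4 r 7, and 7÷4 = 1, so 4+7+1 = 12.
Friday + 12 ≡ Wednesday — that's 1855's doomsday.
In December the doomsday date is Dec 12.
Dec 6 is 6 days before Dec 12; 6 mod 7 = 6, so Wednesday − 6 = Thursday.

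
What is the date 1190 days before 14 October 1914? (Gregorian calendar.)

−365 (one year) → Oct 14, 1913 (825 left).
−365 (one year) → Oct 14, 1912 (460 left).
−366 (one year; includes Feb 29, 1912) → Oct 14, 1911 (94 left).
−14 → Sep 30, 1911 (end of Sep, 30 days; 80 left).
−30 → Aug 31, 1911 (end of Aug, 31 days; 50 left).
−31 → Jul 31, 1911 (end of Jul, 31 days; 19 left).
−19 → Jul 12, 1911.

July 12, 1911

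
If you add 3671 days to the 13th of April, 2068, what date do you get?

+365 (one year) → Apr 13, 2069 (3306 left).
+365 (one year) → Apr 13, 2070 (2941 left).
+365 (one year) → Apr 13, 2071 (2576 left).
+366 (one year; includes Feb 29, 2072) → Apr 13, 2072 (2210 left).
+365 (one year) → Apr 13, 2073 (1845 left).
+365 (one year) → Apr 13, 2074 (1480 left).
+365 (one year) → Apr 13, 2075 (1115 left).
+366 (one year; includes Feb 29, 2076) → Apr 13, 2076 (749 left).
+365 (one year) → Apr 13, 2077 (384 left).
Apr has 30 days: +18 → May 1, 2077 (366 left).
May has 31 days: +31 → Jun 1, 2077 (335 left).
Jun has 30 days: +30 → Jul 1, 2077 (305 left).
Jul has 31 days: +31 → Aug 1, 2077 (274 left).
Aug has 31 days: +31 → Sep 1, 2077 (243 left).
Sep has 30 days: +30 → Oct 1, 2077 (213 left).
Oct has 31 days: +31 → Nov 1, 2077 (182 left).
Nov has 30 days: +30 → Dec 1, 2077 (152 left).
Dec has 31 days: +31 → Jan 1, 2078 (121 left).
Jan has 31 days: +31 → Feb 1, 2078 (90 left).
Feb has 28 days: +28 → Mar 1, 2078 (62 left).
Mar has 31 days: +31 → Apr 1, 2078 (31 left).
Apr has 30 days: +30 → May 1, 2078 (1 left).
+1 → May 2, 2078.

May 2, 2078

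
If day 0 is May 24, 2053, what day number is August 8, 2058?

1902

May 24, 2053 → May 24, 2054: 365 days.
May 24, 2054 → May 24, 2055: 365 days.
May 24, 2055 → May 24, 2056: 366 days (Feb 29, 2056 is in that span).
May 24, 2056 → May 24, 2057: 365 days.
May 24, 2057 → May 24, 2058: 365 days.
May 24, 2058 → Jun 24, 2058: 31 days (May has 31).
Jun 24, 2058 → Jul 24, 2058: 30 days (June has 30).
Jul 24, 2058 → Aug 8, 2058: 15 days.
Total: 1902 days.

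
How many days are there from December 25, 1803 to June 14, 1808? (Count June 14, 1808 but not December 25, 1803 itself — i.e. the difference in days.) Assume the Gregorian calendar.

Dec 25, 1803 → Dec 25, 1804: 366 days (Feb 29, 1804 is in that span).
Dec 25, 1804 → Dec 25, 1805: 365 days.
Dec 25, 1805 → Dec 25, 1806: 365 days.
Dec 25, 1806 → Dec 25, 1807: 365 days.
Dec 25, 1807 → Jan 25, 1808: 31 days (December has 31).
Jan 25, 1808 → Feb 25, 1808: 31 days (January has 31).
Feb 25, 1808 → Mar 25, 1808: 29 days (February has 29).
Mar 25, 1808 → Apr 25, 1808: 31 days (March has 31).
Apr 25, 1808 → May 25, 1808: 30 days (April has 30).
May 25, 1808 → Jun 14, 1808: 20 days.
Total: 1633 days.

1633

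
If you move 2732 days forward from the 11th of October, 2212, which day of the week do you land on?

First find the weekday of Oct 11, 2212. Doomsday rule: the anchor day for the 2200s is Friday. For year 12: 12÷12 = 1 r 0, and 0÷4 = 0, so 1+0+0 = 1.
Friday + 1 ≡ Saturday — that's 2212's doomsday.
In October the doomsday date is Oct 10.
Oct 11 is 1 day after Oct 10; 1 mod 7 = 1, so Saturday + 1 = Sunday.
2732 mod 7 = 2, so 2732 days after a Sunday is Sunday + 2 = Tuesday.

Tuesday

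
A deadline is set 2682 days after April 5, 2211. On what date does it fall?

August 8, 2218

+366 (one year; includes Feb 29, 2212) → Apr 5, 2212 (2316 left).
+365 (one year) → Apr 5, 2213 (1951 left).
+365 (one year) → Apr 5, 2214 (1586 left).
+365 (one year) → Apr 5, 2215 (1221 left).
+366 (one year; includes Feb 29, 2216) → Apr 5, 2216 (855 left).
+365 (one year) → Apr 5, 2217 (490 left).
+365 (one year) → Apr 5, 2218 (125 left).
Apr has 30 days: +26 → May 1, 2218 (99 left).
May has 31 days: +31 → Jun 1, 2218 (68 left).
Jun has 30 days: +30 → Jul 1, 2218 (38 left).
Jul has 31 days: +31 → Aug 1, 2218 (7 left).
+7 → Aug 8, 2218.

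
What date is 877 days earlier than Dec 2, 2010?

July 8, 2008

−365 (one year) → Dec 2, 2009 (512 left).
−365 (one year) → Dec 2, 2008 (147 left).
−2 → Nov 30, 2008 (end of Nov, 30 days; 145 left).
−30 → Oct 31, 2008 (end of Oct, 31 days; 115 left).
−31 → Sep 30, 2008 (end of Sep, 30 days; 84 left).
−30 → Aug 31, 2008 (end of Aug, 31 days; 54 left).
−31 → Jul 31, 2008 (end of Jul, 31 days; 23 left).
−23 → Jul 8, 2008.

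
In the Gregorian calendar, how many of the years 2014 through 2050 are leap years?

9

Multiples of 4 in [2014,2050]: 9.
Of those, multiples of 100: 0 (not leap unless ÷400).
Multiples of 400: 0.
Leap years = 9 − 0 + 0 = 9.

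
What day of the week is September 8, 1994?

Doomsday rule: the anchor day for the 1900s is Wednesday. For year 94: 94÷12 = 7 r 10, and 10÷4 = 2, so 7+10+2 = 19.
Wednesday + 19 ≡ Monday — that's 1994's doomsday.
In September the doomsday date is Sep 5.
Sep 8 is 3 days after Sep 5; 3 mod 7 = 3, so Monday + 3 = Thursday.

Thursday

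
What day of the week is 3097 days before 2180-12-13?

First find the weekday of Dec 13, 2180. Doomsday rule: the anchor day for the 2100s is Sunday. For year 80: 80÷12 = 6 r 8, and 8÷4 = 2, so 6+8+2 = 16.
Sunday + 16 ≡ Tuesday — that's 2180's doomsday.
In December the doomsday date is Dec 12.
Dec 13 is 1 day after Dec 12; 1 mod 7 = 1, so Tuesday + 1 = Wednesday.
3097 mod 7 = 3, so 3097 days before a Wednesday is Wednesday − 3 = Sunday.

Sunday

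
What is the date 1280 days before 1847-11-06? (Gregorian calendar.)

−365 (one year) → Nov 6, 1846 (915 left).
−365 (one year) → Nov 6, 1845 (550 left).
−365 (one year) → Nov 6, 1844 (185 left).
−6 → Oct 31, 1844 (end of Oct, 31 days; 179 left).
−31 → Sep 30, 1844 (end of Sep, 30 days; 148 left).
−30 → Aug 31, 1844 (end of Aug, 31 days; 118 left).
−31 → Jul 31, 1844 (end of Jul, 31 days; 87 left).
−31 → Jun 30, 1844 (end of Jun, 30 days; 56 left).
−30 → May 31, 1844 (end of May, 31 days; 26 left).
−26 → May 5, 1844.

May 5, 1844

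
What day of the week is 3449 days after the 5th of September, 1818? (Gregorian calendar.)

Thursday

Sep 5, 1818 is a Saturday.
3449 mod 7 = 5, so 3449 days after a Saturday is Saturday + 5 = Thursday.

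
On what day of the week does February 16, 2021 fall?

Tuesday

January 1, 2021 is a Friday.
Jan 1, 2021 → Feb 1, 2021: 31 days (January has 31).
Feb 1, 2021 → Feb 16, 2021: 15 days.
Total: 46 days.
46 mod 7 = 4, so Friday + 4 = Tuesday.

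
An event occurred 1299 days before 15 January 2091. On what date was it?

June 26, 2087

−365 (one year) → Jan 15, 2090 (934 left).
−365 (one year) → Jan 15, 2089 (569 left).
−366 (one year; includes Feb 29, 2088) → Jan 15, 2088 (203 left).
−15 → Dec 31, 2087 (end of Dec, 31 days; 188 left).
−31 → Nov 30, 2087 (end of Nov, 30 days; 157 left).
−30 → Oct 31, 2087 (end of Oct, 31 days; 127 left).
−31 → Sep 30, 2087 (end of Sep, 30 days; 96 left).
−30 → Aug 31, 2087 (end of Aug, 31 days; 66 left).
−31 → Jul 31, 2087 (end of Jul, 31 days; 35 left).
−31 → Jun 30, 2087 (end of Jun, 30 days; 4 left).
−4 → Jun 26, 2087.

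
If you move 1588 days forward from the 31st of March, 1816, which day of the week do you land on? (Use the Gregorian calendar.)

Saturday

Mar 31, 1816 is a Sunday.
1588 mod 7 = 6, so 1588 days after a Sunday is Sunday + 6 = Saturday.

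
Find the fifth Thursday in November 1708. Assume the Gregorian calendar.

November 29, 1708

November 1, 1708 is a Thursday.
The first Thursday is therefore November 1 (same day).
The fifth Thursday is 1 + 4×7 = November 29.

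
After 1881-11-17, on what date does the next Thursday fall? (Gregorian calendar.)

Nov 17, 1881 is a Thursday.
From Thursday to the next Thursday is 7 days.
Nov 17, 1881 + 7 = Nov 24, 1881.

November 24, 1881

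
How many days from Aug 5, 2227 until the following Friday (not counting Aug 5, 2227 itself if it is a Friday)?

Aug 5, 2227 is a Sunday.
From Sunday to the next Friday is 5 days.

5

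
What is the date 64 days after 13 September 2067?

Sep has 30 days: +18 → Oct 1, 2067 (46 left).
Oct has 31 days: +31 → Nov 1, 2067 (15 left).
+15 → Nov 16, 2067.

November 16, 2067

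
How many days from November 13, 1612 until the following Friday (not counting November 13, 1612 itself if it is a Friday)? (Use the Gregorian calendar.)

Nov 13, 1612 is a Tuesday.
From Tuesday to the next Friday is 3 days.

3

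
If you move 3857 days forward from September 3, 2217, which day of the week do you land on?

First find the weekday of Sep 3, 2217. Doomsday rule: the anchor day for the 2200s is Friday. For year 17: 17÷12 = 1 r 5, and 5÷4 = 1, so 1+5+1 = 7.
Friday + 7 ≡ Friday — that's 2217's doomsday.
In September the doomsday date is Sep 5.
Sep 3 is 2 days before Sep 5; 2 mod 7 = 2, so Friday − 2 = Wednesday.
3857 mod 7 = 0, so 3857 days after a Wednesday is Wednesday + 0 = Wednesday.

Wednesday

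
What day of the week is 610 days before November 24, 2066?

Tuesday

First find the weekday of Nov 24, 2066. Doomsday rule: the anchor day for the 2000s is Tuesday. For year 66: 66÷12 = 5 r 6, and 6÷4 = 1, so 5+6+1 = 12.
Tuesday + 12 ≡ Sunday — that's 2066's doomsday.
In November the doomsday date is Nov 7.
Nov 24 is 17 days after Nov 7; 17 mod 7 = 3, so Sunday + 3 = Wednesday.
610 mod 7 = 1, so 610 days before a Wednesday is Wednesday − 1 = Tuesday.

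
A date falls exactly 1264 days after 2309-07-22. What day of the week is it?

Monday

First find the weekday of Jul 22, 2309. Doomsday rule: the anchor day for the 2300s is Wednesday. For year 09: 9÷12 = 0 r 9, and 9÷4 = 2, so 0+9+2 = 11.
Wednesday + 11 ≡ Sunday — that's 2309's doomsday.
In July the doomsday date is Jul 11.
Jul 22 is 11 days after Jul 11; 11 mod 7 = 4, so Sunday + 4 = Thursday.
1264 mod 7 = 4, so 1264 days after a Thursday is Thursday + 4 = Monday.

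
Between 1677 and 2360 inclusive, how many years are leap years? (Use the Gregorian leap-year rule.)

165

Multiples of 4 in [1677,2360]: 171.
Of those, multiples of 100: 7 (not leap unless ÷400).
Multiples of 400: 1.
Leap years = 171 − 7 + 1 = 165.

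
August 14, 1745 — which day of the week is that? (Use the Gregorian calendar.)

Saturday

Doomsday rule: the anchor day for the 1700s is Sunday. For year 45: 45÷12 = 3 r 9, and 9÷4 = 2, so 3+9+2 = 14.
Sunday + 14 ≡ Sunday — that's 1745's doomsday.
In August the doomsday date is Aug 8.
Aug 14 is 6 days after Aug 8; 6 mod 7 = 6, so Sunday + 6 = Saturday.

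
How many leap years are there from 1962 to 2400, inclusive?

Multiples of 4 in [1962,2400]: 110.
Of those, multiples of 100: 5 (not leap unless ÷400).
Multiples of 400: 2.
Leap years = 110 − 5 + 2 = 107.

107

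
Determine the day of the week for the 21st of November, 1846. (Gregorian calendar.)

Saturday

Doomsday rule: the anchor day for the 1800s is Friday. For year 46: 46÷12 = 3 r 10, and 10÷4 = 2, so 3+10+2 = 15.
Friday + 15 ≡ Saturday — that's 1846's doomsday.
In November the doomsday date is Nov 7.
Nov 21 is 14 days after Nov 7; 14 mod 7 = 0, so Saturday + 0 = Saturday.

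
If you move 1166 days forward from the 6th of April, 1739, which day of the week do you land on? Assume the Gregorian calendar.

First find the weekday of Apr 6, 1739. Doomsday rule: the anchor day for the 1700s is Sunday. For year 39: 39÷12 = 3 r 3, and 3÷4 = 0, so 3+3+0 = 6.
Sunday + 6 ≡ Saturday — that's 1739's doomsday.
In April the doomsday date is Apr 4.
Apr 6 is 2 days after Apr 4; 2 mod 7 = 2, so Saturday + 2 = Monday.
1166 mod 7 = 4, so 1166 days after a Monday is Monday + 4 = Friday.

Friday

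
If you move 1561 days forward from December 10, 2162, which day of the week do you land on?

First find the weekday of Dec 10, 2162. Doomsday rule: the anchor day for the 2100s is Sunday. For year 62: 62÷12 = 5 r 2, and 2÷4 = 0, so 5+2+0 = 7.
Sunday + 7 ≡ Sunday — that's 2162's doomsday.
In December the doomsday date is Dec 12.
Dec 10 is 2 days before Dec 12; 2 mod 7 = 2, so Sunday − 2 = Friday.
1561 mod 7 = 0, so 1561 days after a Friday is Friday + 0 = Friday.

Friday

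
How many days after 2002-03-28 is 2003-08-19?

509

Mar 28, 2002 → Mar 28, 2003: 365 days.
Mar 28, 2003 → Apr 28, 2003: 31 days (March has 31).
Apr 28, 2003 → May 28, 2003: 30 days (April has 30).
May 28, 2003 → Jun 28, 2003: 31 days (May has 31).
Jun 28, 2003 → Jul 28, 2003: 30 days (June has 30).
Jul 28, 2003 → Aug 19, 2003: 22 days.
Total: 509 days.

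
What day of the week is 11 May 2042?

Sunday

Doomsday rule: the anchor day for the 2000s is Tuesday. For year 42: 42÷12 = 3 r 6, and 6÷4 = 1, so 3+6+1 = 10.
Tuesday + 10 ≡ Friday — that's 2042's doomsday.
In May the doomsday date is May 9.
May 11 is 2 days after May 9; 2 mod 7 = 2, so Friday + 2 = Sunday.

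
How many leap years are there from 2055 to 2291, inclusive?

57

Multiples of 4 in [2055,2291]: 59.
Of those, multiples of 100: 2 (not leap unless ÷400).
Multiples of 400: 0.
Leap years = 59 − 2 + 0 = 57.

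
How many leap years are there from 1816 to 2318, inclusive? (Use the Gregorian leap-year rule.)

122

Multiples of 4 in [1816,2318]: 126.
Of those, multiples of 100: 5 (not leap unless ÷400).
Multiples of 400: 1.
Leap years = 126 − 5 + 1 = 122.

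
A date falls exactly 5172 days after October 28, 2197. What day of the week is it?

First find the weekday of Oct 28, 2197. Doomsday rule: the anchor day for the 2100s is Sunday. For year 97: 97÷12 = 8 r 1, and 1÷4 = 0, so 8+1+0 = 9.
Sunday + 9 ≡ Tuesday — that's 2197's doomsday.
In October the doomsday date is Oct 10.
Oct 28 is 18 days after Oct 10; 18 mod 7 = 4, so Tuesday + 4 = Saturday.
5172 mod 7 = 6, so 5172 days after a Saturday is Saturday + 6 = Friday.

Friday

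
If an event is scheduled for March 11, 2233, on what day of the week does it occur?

Monday

Doomsday rule: the anchor day for the 2200s is Friday. For year 33: 33÷12 = 2 r 9, and 9÷4 = 2, so 2+9+2 = 13.
Friday + 13 ≡ Thursday — that's 2233's doomsday.
In March the doomsday date is Mar 14.
Mar 11 is 3 days before Mar 14; 3 mod 7 = 3, so Thursday − 3 = Monday.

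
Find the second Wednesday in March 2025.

March 1, 2025 is a Saturday.
The first Wednesday is therefore March 5 (4 days later).
The second Wednesday is 5 + 1×7 = March 12.

March 12, 2025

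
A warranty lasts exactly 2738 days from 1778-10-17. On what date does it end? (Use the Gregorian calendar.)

April 16, 1786

+365 (one year) → Oct 17, 1779 (2373 left).
+366 (one year; includes Feb 29, 1780) → Oct 17, 1780 (2007 left).
+365 (one year) → Oct 17, 1781 (1642 left).
+365 (one year) → Oct 17, 1782 (1277 left).
+365 (one year) → Oct 17, 1783 (912 left).
+366 (one year; includes Feb 29, 1784) → Oct 17, 1784 (546 left).
+365 (one year) → Oct 17, 1785 (181 left).
Oct has 31 days: +15 → Nov 1, 1785 (166 left).
Nov has 30 days: +30 → Dec 1, 1785 (136 left).
Dec has 31 days: +31 → Jan 1, 1786 (105 left).
Jan has 31 days: +31 → Feb 1, 1786 (74 left).
Feb has 28 days: +28 → Mar 1, 1786 (46 left).
Mar has 31 days: +31 → Apr 1, 1786 (15 left).
+15 → Apr 16, 1786.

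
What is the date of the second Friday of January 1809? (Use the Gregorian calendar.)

January 13, 1809

January 1, 1809 is a Sunday.
The first Friday is therefore January 6 (5 days later).
The second Friday is 6 + 1×7 = January 13.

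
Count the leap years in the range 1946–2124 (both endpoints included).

44

Multiples of 4 in [1946,2124]: 45.
Of those, multiples of 100: 2 (not leap unless ÷400).
Multiples of 400: 1.
Leap years = 45 − 2 + 1 = 44.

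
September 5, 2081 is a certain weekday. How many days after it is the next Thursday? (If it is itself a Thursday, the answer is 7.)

6

Sep 5, 2081 is a Friday.
From Friday to the next Thursday is 6 days.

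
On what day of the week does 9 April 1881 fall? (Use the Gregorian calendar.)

Saturday

Doomsday rule: the anchor day for the 1800s is Friday. For year 81: 81÷12 = 6 r 9, and 9÷4 = 2, so 6+9+2 = 17.
Friday + 17 ≡ Monday — that's 1881's doomsday.
In April the doomsday date is Apr 4.
Apr 9 is 5 days after Apr 4; 5 mod 7 = 5, so Monday + 5 = Saturday.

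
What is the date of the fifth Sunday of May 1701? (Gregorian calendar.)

May 29, 1701

May 1, 1701 is a Sunday.
The first Sunday is therefore May 1 (same day).
The fifth Sunday is 1 + 4×7 = May 29.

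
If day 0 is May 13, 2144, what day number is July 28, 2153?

3363

May 13, 2144 → May 13, 2145: 365 days.
May 13, 2145 → May 13, 2146: 365 days.
May 13, 2146 → May 13, 2147: 365 days.
May 13, 2147 → May 13, 2148: 366 days (Feb 29, 2148 is in that span).
May 13, 2148 → May 13, 2149: 365 days.
May 13, 2149 → May 13, 2150: 365 days.
May 13, 2150 → May 13, 2151: 365 days.
May 13, 2151 → May 13, 2152: 366 days (Feb 29, 2152 is in that span).
May 13, 2152 → May 13, 2153: 365 days.
May 13, 2153 → Jun 13, 2153: 31 days (May has 31).
Jun 13, 2153 → Jul 13, 2153: 30 days (June has 30).
Jul 13, 2153 → Jul 28, 2153: 15 days.
Total: 3363 days.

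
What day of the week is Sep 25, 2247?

Saturday

Doomsday rule: the anchor day for the 2200s is Friday. For year 47: 47÷12 = 3 r 11, and 11÷4 = 2, so 3+11+2 = 16.
Friday + 16 ≡ Sunday — that's 2247's doomsday.
In September the doomsday date is Sep 5.
Sep 25 is 20 days after Sep 5; 20 mod 7 = 6, so Sunday + 6 = Saturday.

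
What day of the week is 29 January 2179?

Friday

Doomsday rule: the anchor day for the 2100s is Sunday. For year 79: 79÷12 = 6 r 7, and 7÷4 = 1, so 6+7+1 = 14.
Sunday + 14 ≡ Sunday — that's 2179's doomsday.
In January the doomsday date is Jan 3 (2179 is not a leap year).
Jan 29 is 26 days after Jan 3; 26 mod 7 = 5, so Sunday + 5 = Friday.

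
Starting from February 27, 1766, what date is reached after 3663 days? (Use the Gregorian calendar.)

March 9, 1776

+365 (one year) → Feb 27, 1767 (3298 left).
+365 (one year) → Feb 27, 1768 (2933 left).
+366 (one year; includes Feb 29, 1768) → Feb 27, 1769 (2567 left).
+365 (one year) → Feb 27, 1770 (2202 left).
+365 (one year) → Feb 27, 1771 (1837 left).
+365 (one year) → Feb 27, 1772 (1472 left).
+366 (one year; includes Feb 29, 1772) → Feb 27, 1773 (1106 left).
+365 (one year) → Feb 27, 1774 (741 left).
+365 (one year) → Feb 27, 1775 (376 left).
Feb has 28 days: +2 → Mar 1, 1775 (374 left).
Mar has 31 days: +31 → Apr 1, 1775 (343 left).
Apr has 30 days: +30 → May 1, 1775 (313 left).
May has 31 days: +31 → Jun 1, 1775 (282 left).
Jun has 30 days: +30 → Jul 1, 1775 (252 left).
Jul has 31 days: +31 → Aug 1, 1775 (221 left).
Aug has 31 days: +31 → Sep 1, 1775 (190 left).
Sep has 30 days: +30 → Oct 1, 1775 (160 left).
Oct has 31 days: +31 → Nov 1, 1775 (129 left).
Nov has 30 days: +30 → Dec 1, 1775 (99 left).
Dec has 31 days: +31 → Jan 1, 1776 (68 left).
Jan has 31 days: +31 → Feb 1, 1776 (37 left).
Feb has 29 days: +29 → Mar 1, 1776 (8 left).
+8 → Mar 9, 1776.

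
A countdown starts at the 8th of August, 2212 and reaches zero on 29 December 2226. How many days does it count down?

5256

Aug 8, 2212 → Aug 8, 2213: 365 days.
Aug 8, 2213 → Aug 8, 2214: 365 days.
Aug 8, 2214 → Aug 8, 2215: 365 days.
Aug 8, 2215 → Aug 8, 2216: 366 days (Feb 29, 2216 is in that span).
Aug 8, 2216 → Aug 8, 2217: 365 days.
Aug 8, 2217 → Aug 8, 2218: 365 days.
Aug 8, 2218 → Aug 8, 2219: 365 days.
Aug 8, 2219 → Aug 8, 2220: 366 days (Feb 29, 2220 is in that span).
Aug 8, 2220 → Aug 8, 2221: 365 days.
Aug 8, 2221 → Aug 8, 2222: 365 days.
Aug 8, 2222 → Aug 8, 2223: 365 days.
Aug 8, 2223 → Aug 8, 2224: 366 days (Feb 29, 2224 is in that span).
Aug 8, 2224 → Aug 8, 2225: 365 days.
Aug 8, 2225 → Aug 8, 2226: 365 days.
Aug 8, 2226 → Sep 8, 2226: 31 days (August has 31).
Sep 8, 2226 → Oct 8, 2226: 30 days (September has 30).
Oct 8, 2226 → Nov 8, 2226: 31 days (October has 31).
Nov 8, 2226 → Dec 8, 2226: 30 days (November has 30).
Dec 8, 2226 → Dec 29, 2226: 21 days.
Total: 5256 days.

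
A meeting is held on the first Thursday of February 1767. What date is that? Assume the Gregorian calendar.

February 5, 1767

February 1, 1767 is a Sunday.
The first Thursday is therefore February 5 (4 days later).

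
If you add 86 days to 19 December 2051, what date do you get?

March 14, 2052

Dec has 31 days: +13 → Jan 1, 2052 (73 left).
Jan has 31 days: +31 → Feb 1, 2052 (42 left).
Feb has 29 days: +29 → Mar 1, 2052 (13 left).
+13 → Mar 14, 2052.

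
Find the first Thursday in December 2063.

December 1, 2063 is a Saturday.
The first Thursday is therefore December 6 (5 days later).

December 6, 2063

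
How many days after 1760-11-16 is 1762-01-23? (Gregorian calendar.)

Nov 16, 1760 → Nov 16, 1761: 365 days.
Nov 16, 1761 → Dec 16, 1761: 30 days (November has 30).
Dec 16, 1761 → Jan 16, 1762: 31 days (December has 31).
Jan 16, 1762 → Jan 23, 1762: 7 days.
Total: 433 days.

433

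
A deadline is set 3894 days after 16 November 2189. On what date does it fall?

July 16, 2200

+365 (one year) → Nov 16, 2190 (3529 left).
+365 (one year) → Nov 16, 2191 (3164 left).
+366 (one year; includes Feb 29, 2192) → Nov 16, 2192 (2798 left).
+365 (one year) → Nov 16, 2193 (2433 left).
+365 (one year) → Nov 16, 2194 (2068 left).
+365 (one year) → Nov 16, 2195 (1703 left).
+366 (one year; includes Feb 29, 2196) → Nov 16, 2196 (1337 left).
+365 (one year) → Nov 16, 2197 (972 left).
+365 (one year) → Nov 16, 2198 (607 left).
+365 (one year) → Nov 16, 2199 (242 left).
Nov has 30 days: +15 → Dec 1, 2199 (227 left).
Dec has 31 days: +31 → Jan 1, 2200 (196 left).
Jan has 31 days: +31 → Feb 1, 2200 (165 left).
Feb has 28 days: +28 → Mar 1, 2200 (137 left).
Mar has 31 days: +31 → Apr 1, 2200 (106 left).
Apr has 30 days: +30 → May 1, 2200 (76 left).
May has 31 days: +31 → Jun 1, 2200 (45 left).
Jun has 30 days: +30 → Jul 1, 2200 (15 left).
+15 → Jul 16, 2200.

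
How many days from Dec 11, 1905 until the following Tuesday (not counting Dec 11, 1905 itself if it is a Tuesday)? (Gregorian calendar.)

1

Dec 11, 1905 is a Monday.
From Monday to the next Tuesday is 1 day.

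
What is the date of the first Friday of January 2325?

January 2, 2325

January 1, 2325 is a Thursday.
The first Friday is therefore January 2 (1 days later).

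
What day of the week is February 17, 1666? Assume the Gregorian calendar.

Doomsday rule: the anchor day for the 1600s is Tuesday. For year 66: 66÷12 = 5 r 6, and 6÷4 = 1, so 5+6+1 = 12.
Tuesday + 12 ≡ Sunday — that's 1666's doomsday.
In February the doomsday date is Feb 28 (1666 is not a leap year).
Feb 17 is 11 days before Feb 28; 11 mod 7 = 4, so Sunday − 4 = Wednesday.

Wednesday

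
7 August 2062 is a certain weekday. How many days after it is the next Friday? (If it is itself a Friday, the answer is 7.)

Aug 7, 2062 is a Monday.
From Monday to the next Friday is 4 days.

4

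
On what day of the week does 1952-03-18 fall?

Tuesday

Doomsday rule: the anchor day for the 1900s is Wednesday. For year 52: 52÷12 = 4 r 4, and 4÷4 = 1, so 4+4+1 = 9.
Wednesday + 9 ≡ Friday — that's 1952's doomsday.
In March the doomsday date is Mar 14.
Mar 18 is 4 days after Mar 14; 4 mod 7 = 4, so Friday + 4 = Tuesday.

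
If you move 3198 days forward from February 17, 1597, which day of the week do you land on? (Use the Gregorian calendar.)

Sunday

First find the weekday of Feb 17, 1597. Doomsday rule: the anchor day for the 1500s is Wednesday. For year 97: 97÷12 = 8 r 1, and 1÷4 = 0, so 8+1+0 = 9.
Wednesday + 9 ≡ Friday — that's 1597's doomsday.
In February the doomsday date is Feb 28 (1597 is not a leap year).
Feb 17 is 11 days before Feb 28; 11 mod 7 = 4, so Friday − 4 = Monday.
3198 mod 7 = 6, so 3198 days after a Monday is Monday + 6 = Sunday.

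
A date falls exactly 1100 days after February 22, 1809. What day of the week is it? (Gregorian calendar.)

First find the weekday of Feb 22, 1809. Doomsday rule: the anchor day for the 1800s is Friday. For year 09: 9÷12 = 0 r 9, and 9÷4 = 2, so 0+9+2 = 11.
Friday + 11 ≡ Tuesday — that's 1809's doomsday.
In February the doomsday date is Feb 28 (1809 is not a leap year).
Feb 22 is 6 days before Feb 28; 6 mod 7 = 6, so Tuesday − 6 = Wednesday.
1100 mod 7 = 1, so 1100 days after a Wednesday is Wednesday + 1 = Thursday.

Thursday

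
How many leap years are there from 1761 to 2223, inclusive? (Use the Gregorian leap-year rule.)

111

Multiples of 4 in [1761,2223]: 115.
Of those, multiples of 100: 5 (not leap unless ÷400).
Multiples of 400: 1.
Leap years = 115 − 5 + 1 = 111.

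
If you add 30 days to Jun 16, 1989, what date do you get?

Jun has 30 days: +15 → Jul 1, 1989 (15 left).
+15 → Jul 16, 1989.

July 16, 1989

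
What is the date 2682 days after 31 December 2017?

May 5, 2025

+365 (one year) → Dec 31, 2018 (2317 left).
+365 (one year) → Dec 31, 2019 (1952 left).
+366 (one year; includes Feb 29, 2020) → Dec 31, 2020 (1586 left).
+365 (one year) → Dec 31, 2021 (1221 left).
+365 (one year) → Dec 31, 2022 (856 left).
+365 (one year) → Dec 31, 2023 (491 left).
+366 (one year; includes Feb 29, 2024) → Dec 31, 2024 (125 left).
Dec has 31 days: +1 → Jan 1, 2025 (124 left).
Jan has 31 days: +31 → Feb 1, 2025 (93 left).
Feb has 28 days: +28 → Mar 1, 2025 (65 left).
Mar has 31 days: +31 → Apr 1, 2025 (34 left).
Apr has 30 days: +30 → May 1, 2025 (4 left).
+4 → May 5, 2025.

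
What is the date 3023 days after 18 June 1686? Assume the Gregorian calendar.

September 27, 1694

+365 (one year) → Jun 18, 1687 (2658 left).
+366 (one year; includes Feb 29, 1688) → Jun 18, 1688 (2292 left).
+365 (one year) → Jun 18, 1689 (1927 left).
+365 (one year) → Jun 18, 1690 (1562 left).
+365 (one year) → Jun 18, 1691 (1197 left).
+366 (one year; includes Feb 29, 1692) → Jun 18, 1692 (831 left).
+365 (one year) → Jun 18, 1693 (466 left).
+365 (one year) → Jun 18, 1694 (101 left).
Jun has 30 days: +13 → Jul 1, 1694 (88 left).
Jul has 31 days: +31 → Aug 1, 1694 (57 left).
Aug has 31 days: +31 → Sep 1, 1694 (26 left).
+26 → Sep 27, 1694.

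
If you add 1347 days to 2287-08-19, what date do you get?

+366 (one year; includes Feb 29, 2288) → Aug 19, 2288 (981 left).
+365 (one year) → Aug 19, 2289 (616 left).
+365 (one year) → Aug 19, 2290 (251 left).
Aug has 31 days: +13 → Sep 1, 2290 (238 left).
Sep has 30 days: +30 → Oct 1, 2290 (208 left).
Oct has 31 days: +31 → Nov 1, 2290 (177 left).
Nov has 30 days: +30 → Dec 1, 2290 (147 left).
Dec has 31 days: +31 → Jan 1, 2291 (116 left).
Jan has 31 days: +31 → Feb 1, 2291 (85 left).
Feb has 28 days: +28 → Mar 1, 2291 (57 left).
Mar has 31 days: +31 → Apr 1, 2291 (26 left).
+26 → Apr 27, 2291.

April 27, 2291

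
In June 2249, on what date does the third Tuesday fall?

June 19, 2249

June 1, 2249 is a Friday.
The first Tuesday is therefore June 5 (4 days later).
The third Tuesday is 5 + 2×7 = June 19.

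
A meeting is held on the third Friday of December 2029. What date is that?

December 1, 2029 is a Saturday.
The first Friday is therefore December 7 (6 days later).
The third Friday is 7 + 2×7 = December 21.

December 21, 2029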